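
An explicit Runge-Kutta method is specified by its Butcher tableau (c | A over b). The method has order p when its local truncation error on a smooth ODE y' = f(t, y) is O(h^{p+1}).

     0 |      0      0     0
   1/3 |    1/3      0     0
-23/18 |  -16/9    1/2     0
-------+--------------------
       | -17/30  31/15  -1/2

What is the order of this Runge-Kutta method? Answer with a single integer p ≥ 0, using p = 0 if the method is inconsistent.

b = (-17/30, 31/15, -1/2)
c = (0, 1/3, -23/18)
Ac = (0, 0, 1/6)
Σ b_i: (-17/30)·1 + 31/15·1 + (-1/2)·1 = 1 ✓
b·c: 31/15·1/3 + (-1/2)·(-23/18) = 239/180 ≠ 1/2 ⇒ order 1.

1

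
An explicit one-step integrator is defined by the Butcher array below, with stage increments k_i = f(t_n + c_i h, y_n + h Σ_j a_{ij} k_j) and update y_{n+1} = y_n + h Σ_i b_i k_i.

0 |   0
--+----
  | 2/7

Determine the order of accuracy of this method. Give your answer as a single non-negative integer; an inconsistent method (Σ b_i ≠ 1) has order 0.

0

b = (2/7)
c = (0)
Σ b_i: 2/7·1 = 2/7 ≠ 1 ⇒ order 0.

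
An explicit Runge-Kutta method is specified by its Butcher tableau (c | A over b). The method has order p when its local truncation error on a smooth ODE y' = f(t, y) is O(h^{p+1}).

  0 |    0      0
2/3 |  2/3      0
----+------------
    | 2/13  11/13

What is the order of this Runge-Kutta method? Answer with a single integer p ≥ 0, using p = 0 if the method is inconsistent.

1

b = (2/13, 11/13)
c = (0, 2/3)
Σ b_i: 2/13·1 + 11/13·1 = 1 ✓
b·c: 11/13·2/3 = 22/39 ≠ 1/2 ⇒ order 1.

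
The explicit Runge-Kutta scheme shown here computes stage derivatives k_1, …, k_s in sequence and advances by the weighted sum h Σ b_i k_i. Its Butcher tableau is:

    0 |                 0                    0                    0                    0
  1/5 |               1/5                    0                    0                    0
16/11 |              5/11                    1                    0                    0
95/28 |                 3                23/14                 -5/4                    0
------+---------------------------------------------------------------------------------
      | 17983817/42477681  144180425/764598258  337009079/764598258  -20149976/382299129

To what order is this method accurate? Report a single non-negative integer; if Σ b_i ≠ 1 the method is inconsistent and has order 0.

3

b = (17983817/42477681, 144180425/764598258, 337009079/764598258, -20149976/382299129)
c = (0, 1/5, 16/11, 95/28)
Ac = (0, 0, 1/5, -1147/770)
Σ b_i: 17983817/42477681·1 + 144180425/764598258·1 + 337009079/764598258·1 + (-20149976/382299129)·1 = 1 ✓
b·c: 144180425/764598258·1/5 + 337009079/764598258·16/11 + (-20149976/382299129)·95/28 = 1/2 ✓
b·c²: 144180425/764598258·1/25 + 337009079/764598258·256/121 + (-20149976/382299129)·9025/784 = 1/3 ✓
b·Ac: 337009079/764598258·1/5 + (-20149976/382299129)·(-1147/770) = 1/6 ✓
b·c³: 144180425/764598258·1/125 + 337009079/764598258·4096/1331 + (-20149976/382299129)·857375/21952 = -91668863831/130831257480 ≠ 1/4 ⇒ order 3.
b·(c∘Ac): 337009079/764598258·16/55 + (-20149976/382299129)·(-21793/4312) = 251430319/637165215 ≠ 1/8
b·Ac²: 337009079/764598258·1/25 + (-20149976/382299129)·(-109217/42350) = 2152525211/14017634730 ≠ 1/12
b·A²c: (-20149976/382299129)·(-1/4) = 5037494/382299129 ≠ 1/24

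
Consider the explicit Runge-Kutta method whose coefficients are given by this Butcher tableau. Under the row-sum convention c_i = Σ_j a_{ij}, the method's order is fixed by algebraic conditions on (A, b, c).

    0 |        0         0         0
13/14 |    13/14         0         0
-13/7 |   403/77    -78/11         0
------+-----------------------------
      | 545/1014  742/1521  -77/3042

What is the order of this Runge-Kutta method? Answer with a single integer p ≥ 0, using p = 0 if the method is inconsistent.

3

b = (545/1014, 742/1521, -77/3042)
c = (0, 13/14, -13/7)
Ac = (0, 0, -507/77)
Σ b_i: 545/1014·1 + 742/1521·1 + (-77/3042)·1 = 1 ✓
b·c: 742/1521·13/14 + (-77/3042)·(-13/7) = 1/2 ✓
b·c²: 742/1521·169/196 + (-77/3042)·169/49 = 1/3 ✓
b·Ac: (-77/3042)·(-507/77) = 1/6 ✓; 3 stages ⇒ order 3.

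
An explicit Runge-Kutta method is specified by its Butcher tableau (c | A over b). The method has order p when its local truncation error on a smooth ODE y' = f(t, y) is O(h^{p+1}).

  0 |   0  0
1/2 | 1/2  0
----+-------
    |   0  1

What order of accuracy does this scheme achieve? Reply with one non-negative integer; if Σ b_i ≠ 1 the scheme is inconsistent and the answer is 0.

2

b = (0, 1)
c = (0, 1/2)
Σ b_i: 1·1 = 1 ✓
b·c: 1·1/2 = 1/2 ✓; 2 stages ⇒ order 2.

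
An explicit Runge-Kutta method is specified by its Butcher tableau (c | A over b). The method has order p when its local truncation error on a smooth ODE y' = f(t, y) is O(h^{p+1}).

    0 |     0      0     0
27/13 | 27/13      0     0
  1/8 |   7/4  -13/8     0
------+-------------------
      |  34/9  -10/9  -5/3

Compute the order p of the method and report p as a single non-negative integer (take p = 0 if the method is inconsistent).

1

b = (34/9, -10/9, -5/3)
c = (0, 27/13, 1/8)
Ac = (0, 0, -27/8)
Σ b_i: 34/9·1 + (-10/9)·1 + (-5/3)·1 = 1 ✓
b·c: (-10/9)·27/13 + (-5/3)·1/8 = -785/312 ≠ 1/2 ⇒ order 1.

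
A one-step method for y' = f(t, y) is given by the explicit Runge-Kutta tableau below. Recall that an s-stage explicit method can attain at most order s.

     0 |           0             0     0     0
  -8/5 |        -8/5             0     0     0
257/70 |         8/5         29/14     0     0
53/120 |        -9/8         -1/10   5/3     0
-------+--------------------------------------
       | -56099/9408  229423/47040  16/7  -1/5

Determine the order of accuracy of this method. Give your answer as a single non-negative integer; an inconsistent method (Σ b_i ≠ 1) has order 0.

b = (-56099/9408, 229423/47040, 16/7, -1/5)
c = (0, -8/5, 257/70, 53/120)
Ac = (0, 0, -116/35, 6593/1050)
Σ b_i: (-56099/9408)·1 + 229423/47040·1 + 16/7·1 + (-1/5)·1 = 1 ✓
b·c: 229423/47040·(-8/5) + 16/7·257/70 + (-1/5)·53/120 = 1/2 ✓
b·c²: 229423/47040·64/25 + 16/7·66049/4900 + (-1/5)·2809/14400 = 213653101/4939200 ≠ 1/3 ⇒ order 2.
b·Ac: 16/7·(-116/35) + (-1/5)·6593/1050 = -324551/36750 ≠ 1/6

2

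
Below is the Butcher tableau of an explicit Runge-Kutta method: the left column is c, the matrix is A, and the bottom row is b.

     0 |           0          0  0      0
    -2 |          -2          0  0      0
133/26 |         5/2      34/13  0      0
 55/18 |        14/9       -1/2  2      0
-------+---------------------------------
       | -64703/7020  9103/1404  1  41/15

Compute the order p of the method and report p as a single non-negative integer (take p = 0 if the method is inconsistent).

b = (-64703/7020, 9103/1404, 1, 41/15)
c = (0, -2, 133/26, 55/18)
Ac = (0, 0, -68/13, 146/13)
Σ b_i: (-64703/7020)·1 + 9103/1404·1 + 1·1 + 41/15·1 = 1 ✓
b·c: 9103/1404·(-2) + 1·133/26 + 41/15·55/18 = 1/2 ✓
b·c²: 9103/1404·4 + 1·17689/676 + 41/15·3025/324 = 3187669/41067 ≠ 1/3 ⇒ order 2.
b·Ac: 1·(-68/13) + 41/15·146/13 = 382/15 ≠ 1/6

2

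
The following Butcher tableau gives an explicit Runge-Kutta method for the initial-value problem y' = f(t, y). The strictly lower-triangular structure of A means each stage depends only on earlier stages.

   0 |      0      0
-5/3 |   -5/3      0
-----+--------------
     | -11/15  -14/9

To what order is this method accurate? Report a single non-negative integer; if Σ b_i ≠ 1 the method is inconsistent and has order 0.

b = (-11/15, -14/9)
c = (0, -5/3)
Σ b_i: (-11/15)·1 + (-14/9)·1 = -103/45 ≠ 1 ⇒ order 0.

0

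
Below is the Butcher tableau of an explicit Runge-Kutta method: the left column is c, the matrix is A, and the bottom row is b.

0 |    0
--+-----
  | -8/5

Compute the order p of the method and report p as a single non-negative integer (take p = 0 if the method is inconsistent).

0

b = (-8/5)
c = (0)
Σ b_i: (-8/5)·1 = -8/5 ≠ 1 ⇒ order 0.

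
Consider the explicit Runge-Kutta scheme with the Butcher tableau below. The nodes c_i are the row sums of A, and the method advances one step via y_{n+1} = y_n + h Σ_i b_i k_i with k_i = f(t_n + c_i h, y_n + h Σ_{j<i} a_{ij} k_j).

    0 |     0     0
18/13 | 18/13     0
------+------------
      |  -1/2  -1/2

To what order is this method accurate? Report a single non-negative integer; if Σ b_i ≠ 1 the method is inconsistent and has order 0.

b = (-1/2, -1/2)
c = (0, 18/13)
Σ b_i: (-1/2)·1 + (-1/2)·1 = -1 ≠ 1 ⇒ order 0.

0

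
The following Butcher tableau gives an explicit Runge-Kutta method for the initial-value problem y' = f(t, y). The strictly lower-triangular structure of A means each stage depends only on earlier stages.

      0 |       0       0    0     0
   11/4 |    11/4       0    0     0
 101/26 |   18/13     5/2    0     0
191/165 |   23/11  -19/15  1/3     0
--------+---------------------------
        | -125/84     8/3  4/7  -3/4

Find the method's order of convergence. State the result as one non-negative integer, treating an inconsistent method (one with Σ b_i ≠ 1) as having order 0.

b = (-125/84, 8/3, 4/7, -3/4)
c = (0, 11/4, 101/26, 191/165)
Ac = (0, 0, 55/8, -569/260)
Σ b_i: (-125/84)·1 + 8/3·1 + 4/7·1 + (-3/4)·1 = 1 ✓
b·c: 8/3·11/4 + 4/7·101/26 + (-3/4)·191/165 = 521617/60060 ≠ 1/2 ⇒ order 1.

1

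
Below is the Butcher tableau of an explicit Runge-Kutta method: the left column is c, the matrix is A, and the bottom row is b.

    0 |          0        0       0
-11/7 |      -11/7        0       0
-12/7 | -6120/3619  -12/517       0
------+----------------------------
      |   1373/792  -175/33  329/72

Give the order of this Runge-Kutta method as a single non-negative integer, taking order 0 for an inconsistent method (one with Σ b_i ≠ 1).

b = (1373/792, -175/33, 329/72)
c = (0, -11/7, -12/7)
Ac = (0, 0, 12/329)
Σ b_i: 1373/792·1 + (-175/33)·1 + 329/72·1 = 1 ✓
b·c: (-175/33)·(-11/7) + 329/72·(-12/7) = 1/2 ✓
b·c²: (-175/33)·121/49 + 329/72·144/49 = 1/3 ✓
b·Ac: 329/72·12/329 = 1/6 ✓; 3 stages ⇒ order 3.

3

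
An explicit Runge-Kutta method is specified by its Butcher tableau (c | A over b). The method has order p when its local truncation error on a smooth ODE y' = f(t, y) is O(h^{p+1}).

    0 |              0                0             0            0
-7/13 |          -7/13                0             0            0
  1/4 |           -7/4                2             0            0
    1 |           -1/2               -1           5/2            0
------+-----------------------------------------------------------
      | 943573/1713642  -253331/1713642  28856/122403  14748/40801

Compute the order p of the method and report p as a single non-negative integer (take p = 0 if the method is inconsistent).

3

b = (943573/1713642, -253331/1713642, 28856/122403, 14748/40801)
c = (0, -7/13, 1/4, 1)
Ac = (0, 0, -14/13, 121/104)
Σ b_i: 943573/1713642·1 + (-253331/1713642)·1 + 28856/122403·1 + 14748/40801·1 = 1 ✓
b·c: (-253331/1713642)·(-7/13) + 28856/122403·1/4 + 14748/40801·1 = 1/2 ✓
b·c²: (-253331/1713642)·49/169 + 28856/122403·1/16 + 14748/40801·1 = 1/3 ✓
b·Ac: 28856/122403·(-14/13) + 14748/40801·121/104 = 1/6 ✓
b·c³: (-253331/1713642)·(-343/2197) + 28856/122403·1/64 + 14748/40801·1 = 1647357/4243304 ≠ 1/4 ⇒ order 3.
b·(c∘Ac): 28856/122403·(-7/26) + 14748/40801·121/104 = 1136389/3182478 ≠ 1/8
b·Ac²: 28856/122403·98/169 + 14748/40801·(-723/5408) = 1125077/12729912 ≠ 1/12
b·A²c: 14748/40801·(-35/13) = -516180/530413 ≠ 1/24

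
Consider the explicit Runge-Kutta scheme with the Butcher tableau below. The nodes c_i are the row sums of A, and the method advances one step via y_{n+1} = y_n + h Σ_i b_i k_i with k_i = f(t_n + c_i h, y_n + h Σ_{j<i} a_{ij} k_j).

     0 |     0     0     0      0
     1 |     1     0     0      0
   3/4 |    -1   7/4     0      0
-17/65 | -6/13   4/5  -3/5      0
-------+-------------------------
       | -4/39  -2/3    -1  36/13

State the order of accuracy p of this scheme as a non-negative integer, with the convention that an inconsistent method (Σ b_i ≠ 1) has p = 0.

b = (-4/39, -2/3, -1, 36/13)
c = (0, 1, 3/4, -17/65)
Ac = (0, 0, 7/4, 7/20)
Σ b_i: (-4/39)·1 + (-2/3)·1 + (-1)·1 + 36/13·1 = 1 ✓
b·c: (-2/3)·1 + (-1)·3/4 + 36/13·(-17/65) = -21709/10140 ≠ 1/2 ⇒ order 1.

1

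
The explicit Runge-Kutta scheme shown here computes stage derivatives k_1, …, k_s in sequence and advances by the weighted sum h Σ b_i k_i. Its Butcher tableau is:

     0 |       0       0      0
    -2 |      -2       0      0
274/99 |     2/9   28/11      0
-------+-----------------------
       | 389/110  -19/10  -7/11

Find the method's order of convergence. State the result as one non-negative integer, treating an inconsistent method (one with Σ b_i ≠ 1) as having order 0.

b = (389/110, -19/10, -7/11)
c = (0, -2, 274/99)
Ac = (0, 0, -56/11)
Σ b_i: 389/110·1 + (-19/10)·1 + (-7/11)·1 = 1 ✓
b·c: (-19/10)·(-2) + (-7/11)·274/99 = 11101/5445 ≠ 1/2 ⇒ order 1.

1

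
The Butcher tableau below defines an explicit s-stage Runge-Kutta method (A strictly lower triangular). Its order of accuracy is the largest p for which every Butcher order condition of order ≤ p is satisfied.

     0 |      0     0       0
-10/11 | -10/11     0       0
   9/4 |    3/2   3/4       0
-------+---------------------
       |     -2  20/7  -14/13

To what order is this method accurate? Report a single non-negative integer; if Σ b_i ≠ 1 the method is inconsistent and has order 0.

b = (-2, 20/7, -14/13)
c = (0, -10/11, 9/4)
Ac = (0, 0, -15/22)
Σ b_i: (-2)·1 + 20/7·1 + (-14/13)·1 = -20/91 ≠ 1 ⇒ order 0.

0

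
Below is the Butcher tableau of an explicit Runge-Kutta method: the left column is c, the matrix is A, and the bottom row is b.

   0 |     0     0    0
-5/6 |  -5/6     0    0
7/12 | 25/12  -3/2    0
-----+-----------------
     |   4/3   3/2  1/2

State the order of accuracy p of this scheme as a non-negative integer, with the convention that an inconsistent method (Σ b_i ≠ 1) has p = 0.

b = (4/3, 3/2, 1/2)
c = (0, -5/6, 7/12)
Ac = (0, 0, 5/4)
Σ b_i: 4/3·1 + 3/2·1 + 1/2·1 = 10/3 ≠ 1 ⇒ order 0.

0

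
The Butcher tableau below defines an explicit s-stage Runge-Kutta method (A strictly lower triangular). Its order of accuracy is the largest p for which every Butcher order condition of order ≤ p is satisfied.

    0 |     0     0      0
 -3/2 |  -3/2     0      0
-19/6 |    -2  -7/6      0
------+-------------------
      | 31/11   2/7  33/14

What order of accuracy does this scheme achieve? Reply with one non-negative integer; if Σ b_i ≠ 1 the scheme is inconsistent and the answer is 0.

0

b = (31/11, 2/7, 33/14)
c = (0, -3/2, -19/6)
Ac = (0, 0, 7/4)
Σ b_i: 31/11·1 + 2/7·1 + 33/14·1 = 841/154 ≠ 1 ⇒ order 0.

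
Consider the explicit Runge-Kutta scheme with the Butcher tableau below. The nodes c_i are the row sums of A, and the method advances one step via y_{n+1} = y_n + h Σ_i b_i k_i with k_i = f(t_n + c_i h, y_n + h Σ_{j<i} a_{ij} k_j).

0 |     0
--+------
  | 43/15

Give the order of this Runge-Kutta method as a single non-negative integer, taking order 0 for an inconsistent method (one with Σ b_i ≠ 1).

b = (43/15)
c = (0)
Σ b_i: 43/15·1 = 43/15 ≠ 1 ⇒ order 0.

0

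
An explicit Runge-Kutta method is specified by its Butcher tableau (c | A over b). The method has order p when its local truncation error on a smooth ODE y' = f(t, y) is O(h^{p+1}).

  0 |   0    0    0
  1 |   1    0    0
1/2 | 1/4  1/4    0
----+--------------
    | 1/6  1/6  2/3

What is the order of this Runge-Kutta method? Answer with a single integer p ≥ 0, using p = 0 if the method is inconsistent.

3

b = (1/6, 1/6, 2/3)
c = (0, 1, 1/2)
Ac = (0, 0, 1/4)
Σ b_i: 1/6·1 + 1/6·1 + 2/3·1 = 1 ✓
b·c: 1/6·1 + 2/3·1/2 = 1/2 ✓
b·c²: 1/6·1 + 2/3·1/4 = 1/3 ✓
b·Ac: 2/3·1/4 = 1/6 ✓; 3 stages ⇒ order 3.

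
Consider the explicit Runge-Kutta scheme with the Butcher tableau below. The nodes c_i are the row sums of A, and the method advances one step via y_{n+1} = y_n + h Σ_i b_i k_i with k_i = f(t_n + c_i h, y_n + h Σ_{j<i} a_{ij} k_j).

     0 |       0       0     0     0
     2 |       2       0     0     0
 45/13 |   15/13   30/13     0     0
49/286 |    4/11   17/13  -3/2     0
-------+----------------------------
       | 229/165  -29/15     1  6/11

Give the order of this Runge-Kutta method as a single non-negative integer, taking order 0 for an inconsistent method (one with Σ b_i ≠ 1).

b = (229/165, -29/15, 1, 6/11)
c = (0, 2, 45/13, 49/286)
Ac = (0, 0, 60/13, -67/26)
Σ b_i: 229/165·1 + (-29/15)·1 + 1·1 + 6/11·1 = 1 ✓
b·c: (-29/15)·2 + 1·45/13 + 6/11·49/286 = -7354/23595 ≠ 1/2 ⇒ order 1.

1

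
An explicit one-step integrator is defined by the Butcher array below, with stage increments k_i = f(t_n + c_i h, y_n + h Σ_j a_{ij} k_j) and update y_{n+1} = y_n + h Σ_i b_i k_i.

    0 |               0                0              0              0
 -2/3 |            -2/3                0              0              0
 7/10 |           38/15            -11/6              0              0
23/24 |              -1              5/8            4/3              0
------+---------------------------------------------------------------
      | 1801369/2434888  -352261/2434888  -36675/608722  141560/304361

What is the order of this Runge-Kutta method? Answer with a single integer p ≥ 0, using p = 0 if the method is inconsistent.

b = (1801369/2434888, -352261/2434888, -36675/608722, 141560/304361)
c = (0, -2/3, 7/10, 23/24)
Ac = (0, 0, 11/9, 31/60)
Σ b_i: 1801369/2434888·1 + (-352261/2434888)·1 + (-36675/608722)·1 + 141560/304361·1 = 1 ✓
b·c: (-352261/2434888)·(-2/3) + (-36675/608722)·7/10 + 141560/304361·23/24 = 1/2 ✓
b·c²: (-352261/2434888)·4/9 + (-36675/608722)·49/100 + 141560/304361·529/576 = 1/3 ✓
b·Ac: (-36675/608722)·11/9 + 141560/304361·31/60 = 1/6 ✓
b·c³: (-352261/2434888)·(-8/27) + (-36675/608722)·343/1000 + 141560/304361·12167/13824 = 126095033/292186560 ≠ 1/4 ⇒ order 3.
b·(c∘Ac): (-36675/608722)·77/90 + 141560/304361·713/1440 = 489628/2739249 ≠ 1/8
b·Ac²: (-36675/608722)·(-22/27) + 141560/304361·419/450 = 6603739/13696245 ≠ 1/12
b·A²c: 141560/304361·44/27 = 6228640/8217747 ≠ 1/24

3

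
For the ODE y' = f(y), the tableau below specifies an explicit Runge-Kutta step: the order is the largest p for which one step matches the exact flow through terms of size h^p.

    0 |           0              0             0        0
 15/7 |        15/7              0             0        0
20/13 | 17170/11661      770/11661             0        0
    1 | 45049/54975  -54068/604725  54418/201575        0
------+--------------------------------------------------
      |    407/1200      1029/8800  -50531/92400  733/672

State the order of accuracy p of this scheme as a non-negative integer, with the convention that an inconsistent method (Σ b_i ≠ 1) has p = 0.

b = (407/1200, 1029/8800, -50531/92400, 733/672)
c = (0, 15/7, 20/13, 1)
Ac = (0, 0, 550/3887, 164/733)
Σ b_i: 407/1200·1 + 1029/8800·1 + (-50531/92400)·1 + 733/672·1 = 1 ✓
b·c: 1029/8800·15/7 + (-50531/92400)·20/13 + 733/672·1 = 1/2 ✓
b·c²: 1029/8800·225/49 + (-50531/92400)·400/169 + 733/672·1 = 1/3 ✓
b·Ac: (-50531/92400)·550/3887 + 733/672·164/733 = 1/6 ✓
b·c³: 1029/8800·3375/343 + (-50531/92400)·8000/2197 + 733/672·1 = 1/4 ✓
b·(c∘Ac): (-50531/92400)·11000/50531 + 733/672·164/733 = 1/8 ✓
b·Ac²: (-50531/92400)·8250/27209 + 733/672·1172/5131 = 1/12 ✓
b·A²c: 733/672·28/733 = 1/24 ✓; 4 stages ⇒ order 4.

4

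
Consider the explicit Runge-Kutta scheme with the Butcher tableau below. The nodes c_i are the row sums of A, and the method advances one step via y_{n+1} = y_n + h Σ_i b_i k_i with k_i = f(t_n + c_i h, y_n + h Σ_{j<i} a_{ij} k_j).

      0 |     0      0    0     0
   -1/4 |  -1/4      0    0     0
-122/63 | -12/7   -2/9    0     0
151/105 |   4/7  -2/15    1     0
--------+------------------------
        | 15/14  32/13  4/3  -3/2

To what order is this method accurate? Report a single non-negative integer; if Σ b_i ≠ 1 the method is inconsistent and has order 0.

b = (15/14, 32/13, 4/3, -3/2)
c = (0, -1/4, -122/63, 151/105)
Ac = (0, 0, 1/18, -1199/630)
Σ b_i: 15/14·1 + 32/13·1 + 4/3·1 + (-3/2)·1 = 919/273 ≠ 1 ⇒ order 0.

0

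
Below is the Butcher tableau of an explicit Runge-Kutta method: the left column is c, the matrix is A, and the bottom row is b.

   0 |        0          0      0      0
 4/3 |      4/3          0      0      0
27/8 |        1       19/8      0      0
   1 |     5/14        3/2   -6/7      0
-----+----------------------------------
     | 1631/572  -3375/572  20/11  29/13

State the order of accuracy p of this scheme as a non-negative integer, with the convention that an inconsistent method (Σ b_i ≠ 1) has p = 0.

b = (1631/572, -3375/572, 20/11, 29/13)
c = (0, 4/3, 27/8, 1)
Ac = (0, 0, 19/6, -25/28)
Σ b_i: 1631/572·1 + (-3375/572)·1 + 20/11·1 + 29/13·1 = 1 ✓
b·c: (-3375/572)·4/3 + 20/11·27/8 + 29/13·1 = 1/2 ✓
b·c²: (-3375/572)·16/9 + 20/11·729/64 + 29/13·1 = 28489/2288 ≠ 1/3 ⇒ order 2.
b·Ac: 20/11·19/6 + 29/13·(-25/28) = 45235/12012 ≠ 1/6

2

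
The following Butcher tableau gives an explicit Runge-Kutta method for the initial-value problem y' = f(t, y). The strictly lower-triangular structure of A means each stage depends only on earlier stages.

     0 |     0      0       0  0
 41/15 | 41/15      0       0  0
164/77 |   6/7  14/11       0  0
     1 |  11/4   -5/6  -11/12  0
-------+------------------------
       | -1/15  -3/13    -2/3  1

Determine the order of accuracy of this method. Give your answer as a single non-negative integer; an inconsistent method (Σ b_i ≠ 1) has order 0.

0

b = (-1/15, -3/13, -2/3, 1)
c = (0, 41/15, 164/77, 1)
Ac = (0, 0, 574/165, -533/126)
Σ b_i: (-1/15)·1 + (-3/13)·1 + (-2/3)·1 + 1·1 = 7/195 ≠ 1 ⇒ order 0.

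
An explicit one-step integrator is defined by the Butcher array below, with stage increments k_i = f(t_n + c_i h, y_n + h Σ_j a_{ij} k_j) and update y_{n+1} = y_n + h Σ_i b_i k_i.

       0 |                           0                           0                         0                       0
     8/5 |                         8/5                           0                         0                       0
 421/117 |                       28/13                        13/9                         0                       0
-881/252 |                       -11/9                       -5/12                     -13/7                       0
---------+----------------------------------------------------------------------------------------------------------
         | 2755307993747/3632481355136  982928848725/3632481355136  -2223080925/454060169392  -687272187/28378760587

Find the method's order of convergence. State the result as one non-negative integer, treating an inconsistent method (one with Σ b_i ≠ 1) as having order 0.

b = (2755307993747/3632481355136, 982928848725/3632481355136, -2223080925/454060169392, -687272187/28378760587)
c = (0, 8/5, 421/117, -881/252)
Ac = (0, 0, 104/45, -463/63)
Σ b_i: 2755307993747/3632481355136·1 + 982928848725/3632481355136·1 + (-2223080925/454060169392)·1 + (-687272187/28378760587)·1 = 1 ✓
b·c: 982928848725/3632481355136·8/5 + (-2223080925/454060169392)·421/117 + (-687272187/28378760587)·(-881/252) = 1/2 ✓
b·c²: 982928848725/3632481355136·64/25 + (-2223080925/454060169392)·177241/13689 + (-687272187/28378760587)·776161/63504 = 1/3 ✓
b·Ac: (-2223080925/454060169392)·104/45 + (-687272187/28378760587)·(-463/63) = 1/6 ✓
b·c³: 982928848725/3632481355136·512/125 + (-2223080925/454060169392)·74618461/1601613 + (-687272187/28378760587)·(-683797841/16003008) = 18312809110459697/9562507167395520 ≠ 1/4 ⇒ order 3.
b·(c∘Ac): (-2223080925/454060169392)·3368/405 + (-687272187/28378760587)·407903/15876 = -2031866404453/3064906143396 ≠ 1/8
b·Ac²: (-2223080925/454060169392)·832/225 + (-687272187/28378760587)·(-925517/36855) = 29387941838519/49804724830185 ≠ 1/12
b·A²c: (-687272187/28378760587)·(-1352/315) = 44247237944/425681408805 ≠ 1/24

3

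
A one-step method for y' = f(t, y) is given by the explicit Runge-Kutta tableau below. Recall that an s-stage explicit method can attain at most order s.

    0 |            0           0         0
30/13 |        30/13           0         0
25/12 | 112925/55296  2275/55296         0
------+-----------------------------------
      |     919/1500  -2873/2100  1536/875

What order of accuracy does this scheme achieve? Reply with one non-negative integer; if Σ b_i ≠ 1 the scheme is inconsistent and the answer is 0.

3

b = (919/1500, -2873/2100, 1536/875)
c = (0, 30/13, 25/12)
Ac = (0, 0, 875/9216)
Σ b_i: 919/1500·1 + (-2873/2100)·1 + 1536/875·1 = 1 ✓
b·c: (-2873/2100)·30/13 + 1536/875·25/12 = 1/2 ✓
b·c²: (-2873/2100)·900/169 + 1536/875·625/144 = 1/3 ✓
b·Ac: 1536/875·875/9216 = 1/6 ✓; 3 stages ⇒ order 3.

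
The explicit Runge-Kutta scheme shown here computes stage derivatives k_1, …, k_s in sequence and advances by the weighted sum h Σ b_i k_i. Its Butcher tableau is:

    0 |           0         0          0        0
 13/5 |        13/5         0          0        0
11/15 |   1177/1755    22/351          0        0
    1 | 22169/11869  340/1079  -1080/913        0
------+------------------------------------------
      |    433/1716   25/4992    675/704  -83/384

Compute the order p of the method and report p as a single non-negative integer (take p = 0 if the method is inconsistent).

b = (433/1716, 25/4992, 675/704, -83/384)
c = (0, 13/5, 11/15, 1)
Ac = (0, 0, 22/135, -4/83)
Σ b_i: 433/1716·1 + 25/4992·1 + 675/704·1 + (-83/384)·1 = 1 ✓
b·c: 25/4992·13/5 + 675/704·11/15 + (-83/384)·1 = 1/2 ✓
b·c²: 25/4992·169/25 + 675/704·121/225 + (-83/384)·1 = 1/3 ✓
b·Ac: 675/704·22/135 + (-83/384)·(-4/83) = 1/6 ✓
b·c³: 25/4992·2197/125 + 675/704·1331/3375 + (-83/384)·1 = 1/4 ✓
b·(c∘Ac): 675/704·242/2025 + (-83/384)·(-4/83) = 1/8 ✓
b·Ac²: 675/704·286/675 + (-83/384)·124/83 = 1/12 ✓
b·A²c: (-83/384)·(-16/83) = 1/24 ✓; 4 stages ⇒ order 4.

4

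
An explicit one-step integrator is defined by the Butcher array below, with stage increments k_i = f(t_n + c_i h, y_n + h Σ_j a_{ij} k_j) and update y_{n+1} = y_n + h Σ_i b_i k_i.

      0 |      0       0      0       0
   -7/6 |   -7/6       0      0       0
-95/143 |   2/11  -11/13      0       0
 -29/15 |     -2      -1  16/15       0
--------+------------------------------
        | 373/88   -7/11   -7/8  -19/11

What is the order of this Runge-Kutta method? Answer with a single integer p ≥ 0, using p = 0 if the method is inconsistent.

1

b = (373/88, -7/11, -7/8, -19/11)
c = (0, -7/6, -95/143, -29/15)
Ac = (0, 0, 77/78, 131/286)
Σ b_i: 373/88·1 + (-7/11)·1 + (-7/8)·1 + (-19/11)·1 = 1 ✓
b·c: (-7/11)·(-7/6) + (-7/8)·(-95/143) + (-19/11)·(-29/15) = 26673/5720 ≠ 1/2 ⇒ order 1.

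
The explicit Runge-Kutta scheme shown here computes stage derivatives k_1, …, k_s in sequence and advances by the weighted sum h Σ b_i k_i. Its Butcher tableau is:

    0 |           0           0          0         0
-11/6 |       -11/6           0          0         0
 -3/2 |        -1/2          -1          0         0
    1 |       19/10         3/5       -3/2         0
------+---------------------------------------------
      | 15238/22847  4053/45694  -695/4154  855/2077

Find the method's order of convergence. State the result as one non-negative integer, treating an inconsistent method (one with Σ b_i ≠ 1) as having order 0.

b = (15238/22847, 4053/45694, -695/4154, 855/2077)
c = (0, -11/6, -3/2, 1)
Ac = (0, 0, 11/6, 23/20)
Σ b_i: 15238/22847·1 + 4053/45694·1 + (-695/4154)·1 + 855/2077·1 = 1 ✓
b·c: 4053/45694·(-11/6) + (-695/4154)·(-3/2) + 855/2077·1 = 1/2 ✓
b·c²: 4053/45694·121/36 + (-695/4154)·9/4 + 855/2077·1 = 1/3 ✓
b·Ac: (-695/4154)·11/6 + 855/2077·23/20 = 1/6 ✓
b·c³: 4053/45694·(-1331/216) + (-695/4154)·(-27/8) + 855/2077·1 = 64267/149544 ≠ 1/4 ⇒ order 3.
b·(c∘Ac): (-695/4154)·(-11/4) + 855/2077·23/20 = 15511/16616 ≠ 1/8
b·Ac²: (-695/4154)·(-121/36) + 855/2077·(-163/120) = 119/37386 ≠ 1/12
b·A²c: 855/2077·(-11/4) = -9405/8308 ≠ 1/24

3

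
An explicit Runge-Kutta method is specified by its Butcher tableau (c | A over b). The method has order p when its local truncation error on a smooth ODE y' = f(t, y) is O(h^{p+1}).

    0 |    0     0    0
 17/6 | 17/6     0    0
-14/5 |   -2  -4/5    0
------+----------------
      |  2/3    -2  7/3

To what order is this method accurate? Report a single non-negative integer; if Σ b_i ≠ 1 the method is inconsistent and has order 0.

1

b = (2/3, -2, 7/3)
c = (0, 17/6, -14/5)
Ac = (0, 0, -34/15)
Σ b_i: 2/3·1 + (-2)·1 + 7/3·1 = 1 ✓
b·c: (-2)·17/6 + 7/3·(-14/5) = -61/5 ≠ 1/2 ⇒ order 1.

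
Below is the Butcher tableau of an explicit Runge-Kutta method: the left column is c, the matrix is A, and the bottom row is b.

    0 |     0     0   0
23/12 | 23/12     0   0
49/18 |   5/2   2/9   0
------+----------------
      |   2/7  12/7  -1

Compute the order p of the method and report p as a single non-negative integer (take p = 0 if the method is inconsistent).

b = (2/7, 12/7, -1)
c = (0, 23/12, 49/18)
Ac = (0, 0, 23/54)
Σ b_i: 2/7·1 + 12/7·1 + (-1)·1 = 1 ✓
b·c: 12/7·23/12 + (-1)·49/18 = 71/126 ≠ 1/2 ⇒ order 1.

1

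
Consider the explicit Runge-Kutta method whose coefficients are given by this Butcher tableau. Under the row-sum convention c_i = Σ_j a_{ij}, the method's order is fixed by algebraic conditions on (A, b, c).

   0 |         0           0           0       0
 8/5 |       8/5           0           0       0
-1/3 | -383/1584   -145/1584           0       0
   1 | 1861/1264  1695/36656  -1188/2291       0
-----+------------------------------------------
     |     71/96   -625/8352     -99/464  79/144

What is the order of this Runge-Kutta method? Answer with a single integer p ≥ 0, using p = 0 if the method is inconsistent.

4

b = (71/96, -625/8352, -99/464, 79/144)
c = (0, 8/5, -1/3, 1)
Ac = (0, 0, -29/198, 39/158)
Σ b_i: 71/96·1 + (-625/8352)·1 + (-99/464)·1 + 79/144·1 = 1 ✓
b·c: (-625/8352)·8/5 + (-99/464)·(-1/3) + 79/144·1 = 1/2 ✓
b·c²: (-625/8352)·64/25 + (-99/464)·1/9 + 79/144·1 = 1/3 ✓
b·Ac: (-99/464)·(-29/198) + 79/144·39/158 = 1/6 ✓
b·c³: (-625/8352)·512/125 + (-99/464)·(-1/27) + 79/144·1 = 1/4 ✓
b·(c∘Ac): (-99/464)·29/594 + 79/144·39/158 = 1/8 ✓
b·Ac²: (-99/464)·(-116/495) + 79/144·24/395 = 1/12 ✓
b·A²c: 79/144·6/79 = 1/24 ✓; 4 stages ⇒ order 4.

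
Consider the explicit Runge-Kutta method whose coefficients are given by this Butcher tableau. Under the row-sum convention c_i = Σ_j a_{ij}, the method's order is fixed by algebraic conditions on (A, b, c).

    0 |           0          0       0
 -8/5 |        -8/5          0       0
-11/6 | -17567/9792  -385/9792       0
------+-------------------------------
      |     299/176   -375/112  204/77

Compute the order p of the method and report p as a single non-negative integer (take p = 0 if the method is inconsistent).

3

b = (299/176, -375/112, 204/77)
c = (0, -8/5, -11/6)
Ac = (0, 0, 77/1224)
Σ b_i: 299/176·1 + (-375/112)·1 + 204/77·1 = 1 ✓
b·c: (-375/112)·(-8/5) + 204/77·(-11/6) = 1/2 ✓
b·c²: (-375/112)·64/25 + 204/77·121/36 = 1/3 ✓
b·Ac: 204/77·77/1224 = 1/6 ✓; 3 stages ⇒ order 3.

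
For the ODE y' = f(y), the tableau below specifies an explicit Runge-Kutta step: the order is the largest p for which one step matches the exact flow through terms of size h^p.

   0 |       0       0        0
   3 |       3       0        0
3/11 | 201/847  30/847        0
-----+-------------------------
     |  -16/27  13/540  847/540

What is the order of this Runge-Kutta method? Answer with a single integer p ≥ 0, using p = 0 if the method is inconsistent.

b = (-16/27, 13/540, 847/540)
c = (0, 3, 3/11)
Ac = (0, 0, 90/847)
Σ b_i: (-16/27)·1 + 13/540·1 + 847/540·1 = 1 ✓
b·c: 13/540·3 + 847/540·3/11 = 1/2 ✓
b·c²: 13/540·9 + 847/540·9/121 = 1/3 ✓
b·Ac: 847/540·90/847 = 1/6 ✓; 3 stages ⇒ order 3.

3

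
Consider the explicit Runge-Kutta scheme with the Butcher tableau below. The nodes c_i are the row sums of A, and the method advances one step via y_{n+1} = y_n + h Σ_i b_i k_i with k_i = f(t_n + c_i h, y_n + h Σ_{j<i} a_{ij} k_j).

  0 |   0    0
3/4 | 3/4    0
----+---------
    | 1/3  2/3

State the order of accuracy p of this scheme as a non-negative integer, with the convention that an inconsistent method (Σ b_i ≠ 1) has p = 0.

b = (1/3, 2/3)
c = (0, 3/4)
Σ b_i: 1/3·1 + 2/3·1 = 1 ✓
b·c: 2/3·3/4 = 1/2 ✓; 2 stages ⇒ order 2.

2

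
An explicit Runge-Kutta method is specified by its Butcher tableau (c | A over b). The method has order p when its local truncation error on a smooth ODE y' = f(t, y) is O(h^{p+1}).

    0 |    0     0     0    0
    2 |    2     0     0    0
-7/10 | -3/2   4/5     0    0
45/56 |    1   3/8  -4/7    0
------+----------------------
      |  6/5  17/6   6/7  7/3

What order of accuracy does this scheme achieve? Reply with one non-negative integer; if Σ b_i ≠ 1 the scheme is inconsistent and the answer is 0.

0

b = (6/5, 17/6, 6/7, 7/3)
c = (0, 2, -7/10, 45/56)
Ac = (0, 0, 8/5, 23/20)
Σ b_i: 6/5·1 + 17/6·1 + 6/7·1 + 7/3·1 = 1517/210 ≠ 1 ⇒ order 0.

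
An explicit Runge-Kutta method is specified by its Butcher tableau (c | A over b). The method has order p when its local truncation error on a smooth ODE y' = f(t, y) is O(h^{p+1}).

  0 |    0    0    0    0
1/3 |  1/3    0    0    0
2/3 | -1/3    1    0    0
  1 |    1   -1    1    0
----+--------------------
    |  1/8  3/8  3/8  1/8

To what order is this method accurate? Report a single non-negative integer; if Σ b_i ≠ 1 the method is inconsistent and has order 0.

4

b = (1/8, 3/8, 3/8, 1/8)
c = (0, 1/3, 2/3, 1)
Ac = (0, 0, 1/3, 1/3)
Σ b_i: 1/8·1 + 3/8·1 + 3/8·1 + 1/8·1 = 1 ✓
b·c: 3/8·1/3 + 3/8·2/3 + 1/8·1 = 1/2 ✓
b·c²: 3/8·1/9 + 3/8·4/9 + 1/8·1 = 1/3 ✓
b·Ac: 3/8·1/3 + 1/8·1/3 = 1/6 ✓
b·c³: 3/8·1/27 + 3/8·8/27 + 1/8·1 = 1/4 ✓
b·(c∘Ac): 3/8·2/9 + 1/8·1/3 = 1/8 ✓
b·Ac²: 3/8·1/9 + 1/8·1/3 = 1/12 ✓
b·A²c: 1/8·1/3 = 1/24 ✓; 4 stages ⇒ order 4.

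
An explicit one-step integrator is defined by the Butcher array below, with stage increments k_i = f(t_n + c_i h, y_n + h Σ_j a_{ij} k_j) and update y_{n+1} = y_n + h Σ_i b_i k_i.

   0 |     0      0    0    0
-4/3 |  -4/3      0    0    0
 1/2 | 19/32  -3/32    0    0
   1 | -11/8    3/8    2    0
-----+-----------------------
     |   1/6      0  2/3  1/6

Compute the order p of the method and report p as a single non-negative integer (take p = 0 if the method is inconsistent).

b = (1/6, 0, 2/3, 1/6)
c = (0, -4/3, 1/2, 1)
Ac = (0, 0, 1/8, 1/2)
Σ b_i: 1/6·1 + 2/3·1 + 1/6·1 = 1 ✓
b·c: 2/3·1/2 + 1/6·1 = 1/2 ✓
b·c²: 2/3·1/4 + 1/6·1 = 1/3 ✓
b·Ac: 2/3·1/8 + 1/6·1/2 = 1/6 ✓
b·c³: 2/3·1/8 + 1/6·1 = 1/4 ✓
b·(c∘Ac): 2/3·1/16 + 1/6·1/2 = 1/8 ✓
b·Ac²: 2/3·(-1/6) + 1/6·7/6 = 1/12 ✓
b·A²c: 1/6·1/4 = 1/24 ✓; 4 stages ⇒ order 4.

4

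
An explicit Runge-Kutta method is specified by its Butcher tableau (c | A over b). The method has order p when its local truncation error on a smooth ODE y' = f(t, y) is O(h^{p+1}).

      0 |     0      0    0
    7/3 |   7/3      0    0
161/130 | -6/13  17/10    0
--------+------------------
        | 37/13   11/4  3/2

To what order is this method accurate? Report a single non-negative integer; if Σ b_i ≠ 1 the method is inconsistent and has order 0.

0

b = (37/13, 11/4, 3/2)
c = (0, 7/3, 161/130)
Ac = (0, 0, 119/30)
Σ b_i: 37/13·1 + 11/4·1 + 3/2·1 = 369/52 ≠ 1 ⇒ order 0.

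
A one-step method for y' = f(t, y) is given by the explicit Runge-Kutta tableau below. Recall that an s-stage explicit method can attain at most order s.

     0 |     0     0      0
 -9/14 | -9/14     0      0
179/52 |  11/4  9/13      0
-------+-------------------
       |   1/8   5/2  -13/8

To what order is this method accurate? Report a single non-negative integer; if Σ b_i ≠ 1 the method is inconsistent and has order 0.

b = (1/8, 5/2, -13/8)
c = (0, -9/14, 179/52)
Ac = (0, 0, -81/182)
Σ b_i: 1/8·1 + 5/2·1 + (-13/8)·1 = 1 ✓
b·c: 5/2·(-9/14) + (-13/8)·179/52 = -1613/224 ≠ 1/2 ⇒ order 1.

1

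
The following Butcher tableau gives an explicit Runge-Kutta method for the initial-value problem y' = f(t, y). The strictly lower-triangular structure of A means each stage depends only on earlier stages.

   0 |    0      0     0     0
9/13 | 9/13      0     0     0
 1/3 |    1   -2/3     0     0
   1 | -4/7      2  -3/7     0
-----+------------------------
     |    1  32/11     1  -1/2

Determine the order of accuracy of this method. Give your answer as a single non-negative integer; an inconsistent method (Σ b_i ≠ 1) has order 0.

0

b = (1, 32/11, 1, -1/2)
c = (0, 9/13, 1/3, 1)
Ac = (0, 0, -6/13, 113/91)
Σ b_i: 1·1 + 32/11·1 + 1·1 + (-1/2)·1 = 97/22 ≠ 1 ⇒ order 0.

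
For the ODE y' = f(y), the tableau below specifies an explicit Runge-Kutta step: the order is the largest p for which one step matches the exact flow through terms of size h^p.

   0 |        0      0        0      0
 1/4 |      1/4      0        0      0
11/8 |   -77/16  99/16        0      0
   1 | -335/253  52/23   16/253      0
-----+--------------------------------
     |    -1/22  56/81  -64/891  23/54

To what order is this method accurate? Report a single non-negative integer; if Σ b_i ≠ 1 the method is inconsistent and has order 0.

4

b = (-1/22, 56/81, -64/891, 23/54)
c = (0, 1/4, 11/8, 1)
Ac = (0, 0, 99/64, 15/23)
Σ b_i: (-1/22)·1 + 56/81·1 + (-64/891)·1 + 23/54·1 = 1 ✓
b·c: 56/81·1/4 + (-64/891)·11/8 + 23/54·1 = 1/2 ✓
b·c²: 56/81·1/16 + (-64/891)·121/64 + 23/54·1 = 1/3 ✓
b·Ac: (-64/891)·99/64 + 23/54·15/23 = 1/6 ✓
b·c³: 56/81·1/64 + (-64/891)·1331/512 + 23/54·1 = 1/4 ✓
b·(c∘Ac): (-64/891)·1089/512 + 23/54·15/23 = 1/8 ✓
b·Ac²: (-64/891)·99/256 + 23/54·6/23 = 1/12 ✓
b·A²c: 23/54·9/92 = 1/24 ✓; 4 stages ⇒ order 4.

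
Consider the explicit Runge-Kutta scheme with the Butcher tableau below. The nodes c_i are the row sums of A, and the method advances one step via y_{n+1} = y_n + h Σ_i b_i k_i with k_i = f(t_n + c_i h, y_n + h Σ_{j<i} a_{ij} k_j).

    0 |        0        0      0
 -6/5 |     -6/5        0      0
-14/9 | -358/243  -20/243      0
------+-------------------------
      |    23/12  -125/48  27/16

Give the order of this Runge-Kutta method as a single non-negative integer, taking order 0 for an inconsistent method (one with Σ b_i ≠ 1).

3

b = (23/12, -125/48, 27/16)
c = (0, -6/5, -14/9)
Ac = (0, 0, 8/81)
Σ b_i: 23/12·1 + (-125/48)·1 + 27/16·1 = 1 ✓
b·c: (-125/48)·(-6/5) + 27/16·(-14/9) = 1/2 ✓
b·c²: (-125/48)·36/25 + 27/16·196/81 = 1/3 ✓
b·Ac: 27/16·8/81 = 1/6 ✓; 3 stages ⇒ order 3.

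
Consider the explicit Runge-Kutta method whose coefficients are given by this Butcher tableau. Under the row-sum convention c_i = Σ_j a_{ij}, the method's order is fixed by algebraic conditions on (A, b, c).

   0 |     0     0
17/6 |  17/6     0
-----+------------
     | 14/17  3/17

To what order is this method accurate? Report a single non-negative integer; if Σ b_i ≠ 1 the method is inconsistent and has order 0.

b = (14/17, 3/17)
c = (0, 17/6)
Σ b_i: 14/17·1 + 3/17·1 = 1 ✓
b·c: 3/17·17/6 = 1/2 ✓; 2 stages ⇒ order 2.

2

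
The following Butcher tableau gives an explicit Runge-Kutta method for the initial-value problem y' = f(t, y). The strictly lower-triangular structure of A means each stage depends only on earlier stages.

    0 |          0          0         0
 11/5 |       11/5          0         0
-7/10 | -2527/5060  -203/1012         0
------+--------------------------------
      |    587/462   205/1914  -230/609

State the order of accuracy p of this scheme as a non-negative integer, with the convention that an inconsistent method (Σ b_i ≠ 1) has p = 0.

3

b = (587/462, 205/1914, -230/609)
c = (0, 11/5, -7/10)
Ac = (0, 0, -203/460)
Σ b_i: 587/462·1 + 205/1914·1 + (-230/609)·1 = 1 ✓
b·c: 205/1914·11/5 + (-230/609)·(-7/10) = 1/2 ✓
b·c²: 205/1914·121/25 + (-230/609)·49/100 = 1/3 ✓
b·Ac: (-230/609)·(-203/460) = 1/6 ✓; 3 stages ⇒ order 3.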